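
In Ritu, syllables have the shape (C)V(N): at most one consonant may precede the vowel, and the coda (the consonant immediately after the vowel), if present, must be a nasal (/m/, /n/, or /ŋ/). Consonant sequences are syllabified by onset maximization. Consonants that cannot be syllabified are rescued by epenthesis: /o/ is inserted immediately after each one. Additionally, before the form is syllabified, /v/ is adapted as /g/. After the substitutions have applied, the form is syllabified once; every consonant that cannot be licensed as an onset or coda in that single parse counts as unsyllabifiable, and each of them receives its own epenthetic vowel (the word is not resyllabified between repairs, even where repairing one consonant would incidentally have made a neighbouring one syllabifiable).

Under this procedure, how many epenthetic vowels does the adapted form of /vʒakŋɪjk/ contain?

4

After substitution the input is /gʒakŋɪjk/.
The unsyllabifiable consonants are /g/, /k/, /j/, /k/; each receives one epenthetic vowel.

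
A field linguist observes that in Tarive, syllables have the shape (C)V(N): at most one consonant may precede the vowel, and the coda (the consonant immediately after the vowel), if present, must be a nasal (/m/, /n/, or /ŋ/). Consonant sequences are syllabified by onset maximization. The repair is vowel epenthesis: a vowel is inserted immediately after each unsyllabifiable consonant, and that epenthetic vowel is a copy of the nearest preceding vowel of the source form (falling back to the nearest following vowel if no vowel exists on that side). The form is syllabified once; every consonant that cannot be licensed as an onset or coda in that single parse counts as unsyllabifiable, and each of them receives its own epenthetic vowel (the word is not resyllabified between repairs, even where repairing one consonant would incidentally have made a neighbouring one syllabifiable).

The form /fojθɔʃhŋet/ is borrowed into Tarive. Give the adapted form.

Under (C)V(N), the unsyllabifiable consonants are /j/, /ʃ/, /h/, /t/ (only a nasal (/m/, /n/, or /ŋ/) is licensed in coda position; onsets are limited to one consonant).
Epenthesis after each stranded consonant: /j/ → /jo/, /ʃ/ → /ʃɔ/, /h/ → /hɔ/, /t/ → /te/.

fojoθɔʃɔhɔŋete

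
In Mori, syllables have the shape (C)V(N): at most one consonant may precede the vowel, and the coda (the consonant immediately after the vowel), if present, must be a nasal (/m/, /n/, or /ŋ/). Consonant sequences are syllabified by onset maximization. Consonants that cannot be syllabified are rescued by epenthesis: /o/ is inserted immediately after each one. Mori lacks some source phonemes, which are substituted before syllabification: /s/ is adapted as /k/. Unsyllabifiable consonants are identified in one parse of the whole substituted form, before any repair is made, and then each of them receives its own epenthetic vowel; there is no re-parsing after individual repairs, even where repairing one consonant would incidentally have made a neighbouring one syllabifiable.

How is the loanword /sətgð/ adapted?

kətogoðo

Substitution: /s/ → /k/, giving /kətgð/.
Under (C)V(N), the unsyllabifiable consonants are /t/, /g/, /ð/ (only a nasal (/m/, /n/, or /ŋ/) is licensed in coda position; onsets are limited to one consonant).
Each unlicensed consonant becomes the onset of a new syllable: /t/ → /to/, /g/ → /go/, /ð/ → /ðo/.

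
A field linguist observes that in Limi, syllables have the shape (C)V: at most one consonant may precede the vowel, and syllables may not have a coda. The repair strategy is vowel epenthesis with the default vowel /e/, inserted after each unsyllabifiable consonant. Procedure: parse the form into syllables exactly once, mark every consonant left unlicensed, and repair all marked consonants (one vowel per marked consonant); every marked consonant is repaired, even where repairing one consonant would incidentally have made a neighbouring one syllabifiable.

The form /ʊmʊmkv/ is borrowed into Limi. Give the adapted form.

Syllabifying with onset maximization leaves /m/, /k/, /v/ stranded (no codas are permitted; onsets are limited to one consonant).
Inserting the epenthetic vowel yields /m/ → /me/, /k/ → /ke/, /v/ → /ve/.

ʊmʊmekeve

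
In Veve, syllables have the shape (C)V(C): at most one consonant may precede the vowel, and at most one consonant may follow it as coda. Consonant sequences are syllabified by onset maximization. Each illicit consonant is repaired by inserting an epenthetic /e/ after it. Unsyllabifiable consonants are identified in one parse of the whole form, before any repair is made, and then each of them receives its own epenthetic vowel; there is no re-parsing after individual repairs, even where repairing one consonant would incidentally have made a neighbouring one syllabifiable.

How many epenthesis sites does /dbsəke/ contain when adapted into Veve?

The unsyllabifiable consonants are /d/, /b/; each receives one epenthetic vowel.

2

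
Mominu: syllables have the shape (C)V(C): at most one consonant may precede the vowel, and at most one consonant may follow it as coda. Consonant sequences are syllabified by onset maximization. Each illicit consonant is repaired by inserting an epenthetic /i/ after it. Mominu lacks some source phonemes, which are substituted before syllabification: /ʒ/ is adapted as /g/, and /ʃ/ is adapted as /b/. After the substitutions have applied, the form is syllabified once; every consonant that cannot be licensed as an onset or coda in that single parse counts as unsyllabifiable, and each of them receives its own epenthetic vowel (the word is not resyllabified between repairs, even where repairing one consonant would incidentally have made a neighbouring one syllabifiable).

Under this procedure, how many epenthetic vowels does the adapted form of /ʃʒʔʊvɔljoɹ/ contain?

2

After substitution the input is /bgʔʊvɔljoɹ/.
The unsyllabifiable consonants are /b/, /g/; each receives one epenthetic vowel.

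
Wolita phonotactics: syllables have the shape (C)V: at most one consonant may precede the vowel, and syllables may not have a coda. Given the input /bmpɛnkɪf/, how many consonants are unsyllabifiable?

Syllabifying with onset maximization leaves /b/, /m/, /n/, /f/ stranded (no codas are permitted; onsets are limited to one consonant).

4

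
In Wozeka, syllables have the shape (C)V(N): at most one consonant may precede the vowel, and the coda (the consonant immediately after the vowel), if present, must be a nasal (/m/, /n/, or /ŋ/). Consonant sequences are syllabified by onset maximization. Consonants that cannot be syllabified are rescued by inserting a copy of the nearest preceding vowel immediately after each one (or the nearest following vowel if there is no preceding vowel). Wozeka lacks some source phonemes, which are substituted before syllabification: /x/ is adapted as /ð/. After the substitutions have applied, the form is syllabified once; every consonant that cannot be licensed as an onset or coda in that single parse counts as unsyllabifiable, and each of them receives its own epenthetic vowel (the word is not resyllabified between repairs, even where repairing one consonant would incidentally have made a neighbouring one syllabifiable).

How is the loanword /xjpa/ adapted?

ðajapa

Substitution: /x/ → /ð/, giving /ðjpa/.
The consonants /ð/, /j/ cannot be parsed into a legal (C)V(N) syllable (only a nasal (/m/, /n/, or /ŋ/) is licensed in coda position; onsets are limited to one consonant).
Each unlicensed consonant becomes the onset of a new syllable: /ð/ → /ða/, /j/ → /ja/.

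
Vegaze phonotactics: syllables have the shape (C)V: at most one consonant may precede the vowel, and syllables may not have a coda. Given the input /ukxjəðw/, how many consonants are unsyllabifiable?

4

The consonants /k/, /x/, /ð/, /w/ cannot be parsed into a legal (C)V syllable (no codas are permitted; onsets are limited to one consonant).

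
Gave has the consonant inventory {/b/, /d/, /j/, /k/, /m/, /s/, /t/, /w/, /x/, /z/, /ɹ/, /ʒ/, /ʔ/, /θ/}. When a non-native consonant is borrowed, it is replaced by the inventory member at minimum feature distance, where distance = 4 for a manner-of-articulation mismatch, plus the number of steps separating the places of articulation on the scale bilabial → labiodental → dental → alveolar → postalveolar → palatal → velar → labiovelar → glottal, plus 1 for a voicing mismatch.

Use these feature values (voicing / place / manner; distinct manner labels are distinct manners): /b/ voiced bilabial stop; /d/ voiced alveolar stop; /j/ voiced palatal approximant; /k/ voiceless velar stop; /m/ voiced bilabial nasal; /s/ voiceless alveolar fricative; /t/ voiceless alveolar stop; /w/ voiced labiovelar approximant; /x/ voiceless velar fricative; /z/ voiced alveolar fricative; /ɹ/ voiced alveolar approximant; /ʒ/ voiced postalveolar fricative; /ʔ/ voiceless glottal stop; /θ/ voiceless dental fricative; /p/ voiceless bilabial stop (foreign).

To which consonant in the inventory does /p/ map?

/b/ is closest: same manner (stop), place distance 0 (bilabial→bilabial), voicing differs (+1); total 1. Next closest is /t/ at distance 3.

b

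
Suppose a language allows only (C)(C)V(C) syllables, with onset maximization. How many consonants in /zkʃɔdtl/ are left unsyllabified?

Syllabifying with onset maximization leaves /z/, /t/, /l/ stranded (at most one coda consonant is licensed; onsets may contain at most 2 consonants).

3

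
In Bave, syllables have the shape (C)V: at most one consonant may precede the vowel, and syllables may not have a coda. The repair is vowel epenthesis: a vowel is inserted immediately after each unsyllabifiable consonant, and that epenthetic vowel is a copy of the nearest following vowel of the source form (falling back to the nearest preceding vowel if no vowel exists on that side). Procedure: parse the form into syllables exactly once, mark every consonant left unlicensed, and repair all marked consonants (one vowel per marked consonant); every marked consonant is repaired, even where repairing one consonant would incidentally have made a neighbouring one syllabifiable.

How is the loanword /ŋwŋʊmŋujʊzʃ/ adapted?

The consonants /ŋ/, /w/, /m/, /z/, /ʃ/ cannot be parsed into a legal (C)V syllable (no codas are permitted; onsets are limited to one consonant).
Epenthesis after each stranded consonant: /ŋ/ → /ŋʊ/, /w/ → /wʊ/, /m/ → /mu/, /z/ → /zʊ/, /ʃ/ → /ʃʊ/.

ŋʊwʊŋʊmuŋujʊzʊʃʊ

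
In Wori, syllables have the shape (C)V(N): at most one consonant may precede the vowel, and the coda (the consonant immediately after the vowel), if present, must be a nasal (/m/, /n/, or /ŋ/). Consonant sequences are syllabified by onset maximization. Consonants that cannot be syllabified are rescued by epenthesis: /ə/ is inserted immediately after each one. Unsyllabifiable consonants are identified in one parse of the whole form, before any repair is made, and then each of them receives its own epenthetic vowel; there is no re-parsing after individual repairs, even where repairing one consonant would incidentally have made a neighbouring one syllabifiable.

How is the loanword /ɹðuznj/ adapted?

ɹəðuzənəjə

The consonants /ɹ/, /z/, /n/, /j/ cannot be parsed into a legal (C)V(N) syllable (only a nasal (/m/, /n/, or /ŋ/) is licensed in coda position; onsets are limited to one consonant).
Epenthesis after each stranded consonant: /ɹ/ → /ɹə/, /z/ → /zə/, /n/ → /nə/, /j/ → /jə/.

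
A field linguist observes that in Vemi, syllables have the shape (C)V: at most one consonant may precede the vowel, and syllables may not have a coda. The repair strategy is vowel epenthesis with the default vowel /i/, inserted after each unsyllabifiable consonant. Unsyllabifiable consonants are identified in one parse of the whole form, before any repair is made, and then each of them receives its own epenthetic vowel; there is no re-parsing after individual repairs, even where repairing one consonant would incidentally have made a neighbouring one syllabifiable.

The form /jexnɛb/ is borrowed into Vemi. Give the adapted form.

The consonants /x/, /b/ cannot be parsed into a legal (C)V syllable (no codas are permitted; onsets are limited to one consonant).
Each unlicensed consonant becomes the onset of a new syllable: /x/ → /xi/, /b/ → /bi/.

jexinɛbi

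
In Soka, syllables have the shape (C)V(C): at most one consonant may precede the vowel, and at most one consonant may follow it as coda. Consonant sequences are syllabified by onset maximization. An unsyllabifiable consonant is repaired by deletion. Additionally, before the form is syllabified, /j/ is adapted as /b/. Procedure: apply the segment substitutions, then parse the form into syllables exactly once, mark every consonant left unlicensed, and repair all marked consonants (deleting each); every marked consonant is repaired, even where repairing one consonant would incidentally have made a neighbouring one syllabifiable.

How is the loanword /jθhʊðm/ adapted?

Substitution: /j/ → /b/, giving /bθhʊðm/.
Under (C)V(C), the unsyllabifiable consonants are /b/, /θ/, /m/ (at most one coda consonant is licensed; onsets are limited to one consonant).
Deletion applies to /b/, /θ/, /m/.

hʊð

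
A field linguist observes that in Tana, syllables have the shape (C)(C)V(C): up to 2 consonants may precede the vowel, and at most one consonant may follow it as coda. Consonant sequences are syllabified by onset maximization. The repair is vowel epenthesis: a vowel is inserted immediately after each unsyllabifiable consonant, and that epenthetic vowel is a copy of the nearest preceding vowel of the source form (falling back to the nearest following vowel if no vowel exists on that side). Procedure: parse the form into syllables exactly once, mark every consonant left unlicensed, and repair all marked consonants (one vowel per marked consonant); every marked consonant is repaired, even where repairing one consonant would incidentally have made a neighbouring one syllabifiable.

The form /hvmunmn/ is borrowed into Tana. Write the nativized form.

Syllabifying with onset maximization leaves /h/, /m/, /n/ stranded (at most one coda consonant is licensed; onsets may contain at most 2 consonants).
Inserting the epenthetic vowel yields /h/ → /hu/, /m/ → /mu/, /n/ → /nu/.

huvmunmunu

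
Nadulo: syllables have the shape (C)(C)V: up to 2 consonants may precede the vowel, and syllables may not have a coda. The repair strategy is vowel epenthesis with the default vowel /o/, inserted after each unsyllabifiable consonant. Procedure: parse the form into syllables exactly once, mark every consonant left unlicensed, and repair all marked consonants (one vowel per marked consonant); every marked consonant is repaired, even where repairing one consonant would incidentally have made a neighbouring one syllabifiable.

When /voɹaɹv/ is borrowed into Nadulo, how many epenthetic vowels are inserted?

2

The unsyllabifiable consonants are /ɹ/, /v/; each receives one epenthetic vowel.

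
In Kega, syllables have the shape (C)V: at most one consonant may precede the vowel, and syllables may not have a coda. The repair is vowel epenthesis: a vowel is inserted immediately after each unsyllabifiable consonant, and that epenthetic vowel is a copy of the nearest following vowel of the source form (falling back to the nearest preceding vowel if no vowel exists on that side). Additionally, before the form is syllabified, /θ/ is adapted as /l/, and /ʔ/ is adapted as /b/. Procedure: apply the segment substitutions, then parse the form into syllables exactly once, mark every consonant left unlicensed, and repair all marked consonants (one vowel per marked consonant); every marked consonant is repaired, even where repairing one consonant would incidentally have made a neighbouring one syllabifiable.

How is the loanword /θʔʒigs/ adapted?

libiʒigisi

Substitution: /θ/ → /l/, /ʔ/ → /b/, giving /lbʒigs/.
Syllabifying with onset maximization leaves /l/, /b/, /g/, /s/ stranded (no codas are permitted; onsets are limited to one consonant).
Epenthesis after each stranded consonant: /l/ → /li/, /b/ → /bi/, /g/ → /gi/, /s/ → /si/.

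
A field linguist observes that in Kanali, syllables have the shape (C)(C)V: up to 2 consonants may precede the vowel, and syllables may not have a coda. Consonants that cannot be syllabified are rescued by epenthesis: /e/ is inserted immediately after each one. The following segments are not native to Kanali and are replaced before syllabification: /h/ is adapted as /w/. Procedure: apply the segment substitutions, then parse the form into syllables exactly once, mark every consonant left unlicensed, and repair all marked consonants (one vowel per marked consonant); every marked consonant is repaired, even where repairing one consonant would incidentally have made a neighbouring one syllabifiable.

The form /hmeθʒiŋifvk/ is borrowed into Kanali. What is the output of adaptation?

Substitution: /h/ → /w/, giving /wmeθʒiŋifvk/.
Under (C)(C)V, the unsyllabifiable consonants are /f/, /v/, /k/ (no codas are permitted; onsets may contain at most 2 consonants).
Epenthesis after each stranded consonant: /f/ → /fe/, /v/ → /ve/, /k/ → /ke/.

wmeθʒiŋifeveke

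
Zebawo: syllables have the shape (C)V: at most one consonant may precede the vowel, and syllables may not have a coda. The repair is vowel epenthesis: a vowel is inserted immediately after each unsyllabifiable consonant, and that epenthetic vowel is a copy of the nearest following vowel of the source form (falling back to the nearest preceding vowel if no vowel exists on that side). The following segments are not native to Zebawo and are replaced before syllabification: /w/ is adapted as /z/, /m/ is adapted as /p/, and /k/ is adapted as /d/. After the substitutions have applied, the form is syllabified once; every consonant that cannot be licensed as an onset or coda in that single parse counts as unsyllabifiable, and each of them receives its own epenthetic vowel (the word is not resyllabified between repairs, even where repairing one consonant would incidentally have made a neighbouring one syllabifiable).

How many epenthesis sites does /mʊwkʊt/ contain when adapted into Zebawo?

After substitution the input is /pʊzdʊt/.
The unsyllabifiable consonants are /z/, /t/; each receives one epenthetic vowel.

2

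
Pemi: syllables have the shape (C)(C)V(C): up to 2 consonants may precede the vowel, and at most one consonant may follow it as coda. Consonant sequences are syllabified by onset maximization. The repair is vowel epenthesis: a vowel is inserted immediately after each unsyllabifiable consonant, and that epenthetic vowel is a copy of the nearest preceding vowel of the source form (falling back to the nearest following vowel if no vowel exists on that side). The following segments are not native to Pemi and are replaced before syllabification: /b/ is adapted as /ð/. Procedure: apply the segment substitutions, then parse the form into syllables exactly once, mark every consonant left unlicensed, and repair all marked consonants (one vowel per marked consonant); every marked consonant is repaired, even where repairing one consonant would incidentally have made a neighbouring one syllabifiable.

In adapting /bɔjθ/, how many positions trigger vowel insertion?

After substitution the input is /ðɔjθ/.
The unsyllabifiable consonants are /θ/; each receives one epenthetic vowel.

1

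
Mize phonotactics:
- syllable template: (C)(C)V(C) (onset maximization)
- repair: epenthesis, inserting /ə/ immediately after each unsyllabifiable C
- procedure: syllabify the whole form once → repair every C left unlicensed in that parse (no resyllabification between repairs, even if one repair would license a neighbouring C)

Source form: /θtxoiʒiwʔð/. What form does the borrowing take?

θətxoiʒiwʔəðə

Syllabifying with onset maximization leaves /θ/, /ʔ/, /ð/ stranded (at most one coda consonant is licensed; onsets may contain at most 2 consonants).
Inserting the epenthetic vowel yields /θ/ → /θə/, /ʔ/ → /ʔə/, /ð/ → /ðə/.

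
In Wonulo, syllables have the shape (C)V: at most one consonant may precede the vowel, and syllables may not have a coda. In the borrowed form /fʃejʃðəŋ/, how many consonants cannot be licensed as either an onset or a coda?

4

Syllabifying with onset maximization leaves /f/, /j/, /ʃ/, /ŋ/ stranded (no codas are permitted; onsets are limited to one consonant).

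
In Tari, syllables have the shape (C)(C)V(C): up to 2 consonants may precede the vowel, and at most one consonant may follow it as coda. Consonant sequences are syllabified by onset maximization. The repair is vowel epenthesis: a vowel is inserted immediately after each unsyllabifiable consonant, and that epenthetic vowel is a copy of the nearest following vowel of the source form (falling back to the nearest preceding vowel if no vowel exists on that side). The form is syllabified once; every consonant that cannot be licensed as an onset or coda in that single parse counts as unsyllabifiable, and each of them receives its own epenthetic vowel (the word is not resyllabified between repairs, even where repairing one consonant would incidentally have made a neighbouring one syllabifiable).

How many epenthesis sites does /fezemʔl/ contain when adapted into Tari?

2

The unsyllabifiable consonants are /ʔ/, /l/; each receives one epenthetic vowel.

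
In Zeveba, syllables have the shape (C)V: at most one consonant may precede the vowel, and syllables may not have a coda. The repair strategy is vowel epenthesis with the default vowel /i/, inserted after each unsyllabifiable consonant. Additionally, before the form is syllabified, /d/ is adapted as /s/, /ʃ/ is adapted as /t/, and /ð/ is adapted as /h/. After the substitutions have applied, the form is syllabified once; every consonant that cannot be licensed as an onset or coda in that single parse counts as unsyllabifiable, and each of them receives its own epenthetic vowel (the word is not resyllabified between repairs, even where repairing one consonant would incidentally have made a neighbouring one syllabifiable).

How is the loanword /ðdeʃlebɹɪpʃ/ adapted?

Substitution: /ð/ → /h/, /d/ → /s/, /ʃ/ → /t/, giving /hsetlebɹɪpt/.
Under (C)V, the unsyllabifiable consonants are /h/, /t/, /b/, /p/, /t/ (no codas are permitted; onsets are limited to one consonant).
Inserting the epenthetic vowel yields /h/ → /hi/, /t/ → /ti/, /b/ → /bi/, /p/ → /pi/, /t/ → /ti/.

hisetilebiɹɪpiti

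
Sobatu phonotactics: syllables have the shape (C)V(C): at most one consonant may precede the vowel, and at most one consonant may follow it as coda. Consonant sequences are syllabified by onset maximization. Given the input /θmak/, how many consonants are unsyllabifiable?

1

Syllabifying with onset maximization leaves /θ/ stranded (at most one coda consonant is licensed; onsets are limited to one consonant).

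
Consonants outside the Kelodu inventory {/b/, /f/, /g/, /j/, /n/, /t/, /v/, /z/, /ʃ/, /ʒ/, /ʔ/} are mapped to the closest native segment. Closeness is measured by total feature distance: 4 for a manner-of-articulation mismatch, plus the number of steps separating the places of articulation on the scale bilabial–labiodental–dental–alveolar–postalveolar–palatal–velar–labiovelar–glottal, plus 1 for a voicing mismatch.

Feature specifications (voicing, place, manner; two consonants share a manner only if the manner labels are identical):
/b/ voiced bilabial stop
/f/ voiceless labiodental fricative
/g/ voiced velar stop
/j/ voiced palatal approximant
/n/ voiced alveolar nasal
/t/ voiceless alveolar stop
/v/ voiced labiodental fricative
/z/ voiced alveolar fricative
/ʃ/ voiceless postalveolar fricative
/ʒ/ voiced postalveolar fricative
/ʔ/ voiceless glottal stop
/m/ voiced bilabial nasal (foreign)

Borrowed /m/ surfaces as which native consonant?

n

/n/ is closest: same manner (nasal), place distance 3 (bilabial→alveolar), same voicing; total 3. Next closest is /b/ at distance 4.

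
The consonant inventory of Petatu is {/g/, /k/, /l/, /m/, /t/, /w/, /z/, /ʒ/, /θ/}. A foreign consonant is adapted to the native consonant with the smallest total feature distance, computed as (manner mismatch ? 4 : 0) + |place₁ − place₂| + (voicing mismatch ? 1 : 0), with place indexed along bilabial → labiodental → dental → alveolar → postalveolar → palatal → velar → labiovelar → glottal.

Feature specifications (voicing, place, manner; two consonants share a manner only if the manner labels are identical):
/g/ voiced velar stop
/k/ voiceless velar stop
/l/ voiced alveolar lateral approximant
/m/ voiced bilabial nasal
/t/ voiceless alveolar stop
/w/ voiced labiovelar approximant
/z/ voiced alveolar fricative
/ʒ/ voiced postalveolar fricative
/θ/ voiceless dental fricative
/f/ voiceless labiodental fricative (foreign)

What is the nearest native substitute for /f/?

θ

/θ/ is closest: same manner (fricative), place distance 1 (labiodental→dental), same voicing; total 1. Next closest is /z/ at distance 3.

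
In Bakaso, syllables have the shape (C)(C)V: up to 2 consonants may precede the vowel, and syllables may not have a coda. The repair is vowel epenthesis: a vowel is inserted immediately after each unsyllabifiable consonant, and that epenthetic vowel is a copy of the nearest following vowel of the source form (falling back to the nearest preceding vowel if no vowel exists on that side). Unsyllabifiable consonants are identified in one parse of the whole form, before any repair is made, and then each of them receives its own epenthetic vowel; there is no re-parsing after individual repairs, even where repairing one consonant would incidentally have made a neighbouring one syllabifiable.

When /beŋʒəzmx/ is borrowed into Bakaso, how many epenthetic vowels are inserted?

The unsyllabifiable consonants are /z/, /m/, /x/; each receives one epenthetic vowel.

3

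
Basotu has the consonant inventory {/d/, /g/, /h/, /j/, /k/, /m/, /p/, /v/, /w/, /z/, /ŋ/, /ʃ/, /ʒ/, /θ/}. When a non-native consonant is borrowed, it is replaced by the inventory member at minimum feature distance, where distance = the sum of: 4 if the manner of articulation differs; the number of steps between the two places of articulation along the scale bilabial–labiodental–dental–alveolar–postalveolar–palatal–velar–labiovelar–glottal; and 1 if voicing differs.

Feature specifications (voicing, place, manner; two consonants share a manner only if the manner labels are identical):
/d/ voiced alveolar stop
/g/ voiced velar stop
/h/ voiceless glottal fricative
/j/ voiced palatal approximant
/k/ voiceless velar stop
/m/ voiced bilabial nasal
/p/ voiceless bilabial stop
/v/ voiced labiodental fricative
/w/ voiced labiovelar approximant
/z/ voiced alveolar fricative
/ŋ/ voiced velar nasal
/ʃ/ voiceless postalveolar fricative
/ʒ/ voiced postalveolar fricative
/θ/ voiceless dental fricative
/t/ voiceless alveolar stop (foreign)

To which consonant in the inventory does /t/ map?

/d/ is closest: same manner (stop), place distance 0 (alveolar→alveolar), voicing differs (+1); total 1. Next closest is /k/ at distance 3.

d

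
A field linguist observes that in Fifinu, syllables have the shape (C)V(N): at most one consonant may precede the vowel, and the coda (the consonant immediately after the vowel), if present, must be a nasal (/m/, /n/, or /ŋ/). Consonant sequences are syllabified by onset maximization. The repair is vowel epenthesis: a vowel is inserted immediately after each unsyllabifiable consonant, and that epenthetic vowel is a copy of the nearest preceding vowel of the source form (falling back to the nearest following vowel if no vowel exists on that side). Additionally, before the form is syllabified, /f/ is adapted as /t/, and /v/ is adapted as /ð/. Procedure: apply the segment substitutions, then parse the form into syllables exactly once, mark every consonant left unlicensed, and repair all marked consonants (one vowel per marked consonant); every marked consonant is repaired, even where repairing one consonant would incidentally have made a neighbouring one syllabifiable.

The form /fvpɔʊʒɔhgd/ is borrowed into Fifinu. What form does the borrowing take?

tɔðɔpɔʊʒɔhɔgɔdɔ

Substitution: /f/ → /t/, /v/ → /ð/, giving /tðpɔʊʒɔhgd/.
The consonants /t/, /ð/, /h/, /g/, /d/ cannot be parsed into a legal (C)V(N) syllable (only a nasal (/m/, /n/, or /ŋ/) is licensed in coda position; onsets are limited to one consonant).
Inserting the epenthetic vowel yields /t/ → /tɔ/, /ð/ → /ðɔ/, /h/ → /hɔ/, /g/ → /gɔ/, /d/ → /dɔ/.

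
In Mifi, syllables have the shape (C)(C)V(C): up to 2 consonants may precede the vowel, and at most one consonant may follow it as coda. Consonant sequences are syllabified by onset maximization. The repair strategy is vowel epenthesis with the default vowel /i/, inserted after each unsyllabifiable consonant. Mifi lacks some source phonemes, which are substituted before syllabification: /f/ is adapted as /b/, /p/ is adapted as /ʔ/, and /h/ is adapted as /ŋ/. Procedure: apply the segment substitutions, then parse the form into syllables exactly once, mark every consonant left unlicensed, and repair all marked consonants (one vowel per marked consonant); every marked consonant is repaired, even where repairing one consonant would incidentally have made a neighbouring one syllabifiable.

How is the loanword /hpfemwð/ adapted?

ŋiʔbemwiði

Substitution: /h/ → /ŋ/, /p/ → /ʔ/, /f/ → /b/, giving /ŋʔbemwð/.
Syllabifying with onset maximization leaves /ŋ/, /w/, /ð/ stranded (at most one coda consonant is licensed; onsets may contain at most 2 consonants).
Epenthesis after each stranded consonant: /ŋ/ → /ŋi/, /w/ → /wi/, /ð/ → /ði/.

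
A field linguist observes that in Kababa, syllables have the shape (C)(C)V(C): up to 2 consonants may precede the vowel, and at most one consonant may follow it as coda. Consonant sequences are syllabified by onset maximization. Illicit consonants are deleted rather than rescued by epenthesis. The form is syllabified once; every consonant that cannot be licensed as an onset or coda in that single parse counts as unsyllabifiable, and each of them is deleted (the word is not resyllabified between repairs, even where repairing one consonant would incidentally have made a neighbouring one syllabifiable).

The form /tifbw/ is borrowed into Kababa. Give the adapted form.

tif

Under (C)(C)V(C), the unsyllabifiable consonants are /b/, /w/ (at most one coda consonant is licensed; onsets may contain at most 2 consonants).
Deletion applies to /b/, /w/.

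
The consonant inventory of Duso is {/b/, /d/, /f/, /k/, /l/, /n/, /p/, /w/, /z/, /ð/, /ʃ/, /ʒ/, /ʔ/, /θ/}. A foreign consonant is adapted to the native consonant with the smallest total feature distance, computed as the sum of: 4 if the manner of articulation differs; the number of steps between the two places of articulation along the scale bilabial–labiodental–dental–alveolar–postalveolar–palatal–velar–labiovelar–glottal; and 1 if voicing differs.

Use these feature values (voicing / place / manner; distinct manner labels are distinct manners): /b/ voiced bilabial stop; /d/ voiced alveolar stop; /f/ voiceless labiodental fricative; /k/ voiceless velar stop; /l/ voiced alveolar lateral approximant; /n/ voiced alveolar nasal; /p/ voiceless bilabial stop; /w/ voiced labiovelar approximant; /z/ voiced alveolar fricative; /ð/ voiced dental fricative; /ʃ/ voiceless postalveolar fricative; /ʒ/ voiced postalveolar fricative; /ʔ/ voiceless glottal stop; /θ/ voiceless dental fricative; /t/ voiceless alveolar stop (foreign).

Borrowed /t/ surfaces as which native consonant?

d

/d/ is closest: same manner (stop), place distance 0 (alveolar→alveolar), voicing differs (+1); total 1. Next closest is /k/ at distance 3.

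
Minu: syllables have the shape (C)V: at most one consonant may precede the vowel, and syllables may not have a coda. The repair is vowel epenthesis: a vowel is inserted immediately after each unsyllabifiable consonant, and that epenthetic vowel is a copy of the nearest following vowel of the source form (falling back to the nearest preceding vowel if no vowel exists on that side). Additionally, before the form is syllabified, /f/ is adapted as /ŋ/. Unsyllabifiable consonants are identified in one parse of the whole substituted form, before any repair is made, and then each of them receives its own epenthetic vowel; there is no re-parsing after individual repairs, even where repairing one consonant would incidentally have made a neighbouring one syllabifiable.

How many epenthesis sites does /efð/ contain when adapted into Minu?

After substitution the input is /eŋð/.
The unsyllabifiable consonants are /ŋ/, /ð/; each receives one epenthetic vowel.

2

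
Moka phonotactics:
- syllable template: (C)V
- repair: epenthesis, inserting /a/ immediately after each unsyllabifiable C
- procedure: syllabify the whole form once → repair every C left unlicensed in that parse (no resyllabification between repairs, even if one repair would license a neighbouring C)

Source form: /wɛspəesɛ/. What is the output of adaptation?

wɛsapəesɛ

Syllabifying with onset maximization leaves /s/ stranded (no codas are permitted; onsets are limited to one consonant).
Epenthesis after each stranded consonant: /s/ → /sa/.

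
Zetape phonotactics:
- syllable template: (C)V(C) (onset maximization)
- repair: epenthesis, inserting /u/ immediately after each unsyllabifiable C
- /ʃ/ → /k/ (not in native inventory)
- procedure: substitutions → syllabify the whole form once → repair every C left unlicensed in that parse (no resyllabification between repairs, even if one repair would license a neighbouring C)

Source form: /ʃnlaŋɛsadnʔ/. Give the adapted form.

kunulaŋɛsadnuʔu

Substitution: /ʃ/ → /k/, giving /knlaŋɛsadnʔ/.
Syllabifying with onset maximization leaves /k/, /n/, /n/, /ʔ/ stranded (at most one coda consonant is licensed; onsets are limited to one consonant).
Epenthesis after each stranded consonant: /k/ → /ku/, /n/ → /nu/, /n/ → /nu/, /ʔ/ → /ʔu/.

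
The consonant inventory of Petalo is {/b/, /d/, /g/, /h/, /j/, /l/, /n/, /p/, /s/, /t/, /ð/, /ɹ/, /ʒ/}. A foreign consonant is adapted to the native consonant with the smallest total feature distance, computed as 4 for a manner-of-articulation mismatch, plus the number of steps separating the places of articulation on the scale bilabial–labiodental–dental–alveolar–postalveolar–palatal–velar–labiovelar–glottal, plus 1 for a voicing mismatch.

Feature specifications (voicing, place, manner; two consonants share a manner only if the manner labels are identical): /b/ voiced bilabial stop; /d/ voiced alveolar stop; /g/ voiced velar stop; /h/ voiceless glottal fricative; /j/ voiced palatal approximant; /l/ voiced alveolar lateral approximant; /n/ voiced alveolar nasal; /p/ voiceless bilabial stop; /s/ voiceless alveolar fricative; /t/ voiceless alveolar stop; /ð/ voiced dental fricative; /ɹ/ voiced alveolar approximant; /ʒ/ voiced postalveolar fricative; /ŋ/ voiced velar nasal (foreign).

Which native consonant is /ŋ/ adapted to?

/n/ is closest: same manner (nasal), place distance 3 (velar→alveolar), same voicing; total 3. Next closest is /g/ at distance 4.

n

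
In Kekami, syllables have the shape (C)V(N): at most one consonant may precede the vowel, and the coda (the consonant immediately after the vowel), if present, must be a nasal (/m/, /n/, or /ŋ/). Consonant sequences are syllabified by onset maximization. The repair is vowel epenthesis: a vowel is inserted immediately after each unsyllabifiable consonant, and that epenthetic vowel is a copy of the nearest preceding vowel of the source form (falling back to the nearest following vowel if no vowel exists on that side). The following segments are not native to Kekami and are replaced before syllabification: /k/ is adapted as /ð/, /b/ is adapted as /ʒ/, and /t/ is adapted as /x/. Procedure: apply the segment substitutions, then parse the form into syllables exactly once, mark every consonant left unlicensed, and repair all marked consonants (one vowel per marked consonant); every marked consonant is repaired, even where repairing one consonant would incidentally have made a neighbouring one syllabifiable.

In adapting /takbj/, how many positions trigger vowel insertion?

3

After substitution the input is /xaðʒj/.
The unsyllabifiable consonants are /ð/, /ʒ/, /j/; each receives one epenthetic vowel.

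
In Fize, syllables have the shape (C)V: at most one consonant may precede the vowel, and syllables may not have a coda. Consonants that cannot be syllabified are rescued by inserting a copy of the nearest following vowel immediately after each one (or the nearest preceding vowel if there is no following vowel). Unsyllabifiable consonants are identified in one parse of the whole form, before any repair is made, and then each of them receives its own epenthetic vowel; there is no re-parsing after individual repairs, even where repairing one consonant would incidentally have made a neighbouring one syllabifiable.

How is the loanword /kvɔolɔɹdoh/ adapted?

kɔvɔolɔɹodoho

The consonants /k/, /ɹ/, /h/ cannot be parsed into a legal (C)V syllable (no codas are permitted; onsets are limited to one consonant).
Inserting the epenthetic vowel yields /k/ → /kɔ/, /ɹ/ → /ɹo/, /h/ → /ho/.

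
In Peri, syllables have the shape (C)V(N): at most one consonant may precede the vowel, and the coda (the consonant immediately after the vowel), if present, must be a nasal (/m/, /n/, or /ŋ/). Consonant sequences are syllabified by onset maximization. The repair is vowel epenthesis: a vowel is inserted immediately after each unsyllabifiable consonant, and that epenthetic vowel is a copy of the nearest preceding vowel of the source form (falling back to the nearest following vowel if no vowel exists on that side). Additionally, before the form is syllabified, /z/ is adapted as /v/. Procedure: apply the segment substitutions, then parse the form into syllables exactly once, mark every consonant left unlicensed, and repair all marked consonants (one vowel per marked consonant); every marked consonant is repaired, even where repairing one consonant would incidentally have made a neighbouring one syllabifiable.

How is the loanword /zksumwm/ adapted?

Substitution: /z/ → /v/, giving /vksumwm/.
Under (C)V(N), the unsyllabifiable consonants are /v/, /k/, /w/, /m/ (only a nasal (/m/, /n/, or /ŋ/) is licensed in coda position; onsets are limited to one consonant).
Epenthesis after each stranded consonant: /v/ → /vu/, /k/ → /ku/, /w/ → /wu/, /m/ → /mu/.

vukusumwumu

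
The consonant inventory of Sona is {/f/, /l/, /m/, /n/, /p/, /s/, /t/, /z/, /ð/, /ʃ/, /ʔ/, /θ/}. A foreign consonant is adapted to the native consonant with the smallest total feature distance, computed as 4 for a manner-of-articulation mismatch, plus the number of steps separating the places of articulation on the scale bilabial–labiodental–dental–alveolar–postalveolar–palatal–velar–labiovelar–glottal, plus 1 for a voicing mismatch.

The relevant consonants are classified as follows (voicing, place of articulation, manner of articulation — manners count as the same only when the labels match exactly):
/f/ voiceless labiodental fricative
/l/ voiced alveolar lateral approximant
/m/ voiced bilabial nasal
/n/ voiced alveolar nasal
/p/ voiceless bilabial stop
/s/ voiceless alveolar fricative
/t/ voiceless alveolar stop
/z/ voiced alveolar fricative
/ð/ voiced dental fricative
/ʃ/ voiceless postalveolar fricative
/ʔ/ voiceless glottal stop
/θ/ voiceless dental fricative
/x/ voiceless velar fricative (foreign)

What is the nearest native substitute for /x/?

/ʃ/ is closest: same manner (fricative), place distance 2 (velar→postalveolar), same voicing; total 2. Next closest is /s/ at distance 3.

ʃ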